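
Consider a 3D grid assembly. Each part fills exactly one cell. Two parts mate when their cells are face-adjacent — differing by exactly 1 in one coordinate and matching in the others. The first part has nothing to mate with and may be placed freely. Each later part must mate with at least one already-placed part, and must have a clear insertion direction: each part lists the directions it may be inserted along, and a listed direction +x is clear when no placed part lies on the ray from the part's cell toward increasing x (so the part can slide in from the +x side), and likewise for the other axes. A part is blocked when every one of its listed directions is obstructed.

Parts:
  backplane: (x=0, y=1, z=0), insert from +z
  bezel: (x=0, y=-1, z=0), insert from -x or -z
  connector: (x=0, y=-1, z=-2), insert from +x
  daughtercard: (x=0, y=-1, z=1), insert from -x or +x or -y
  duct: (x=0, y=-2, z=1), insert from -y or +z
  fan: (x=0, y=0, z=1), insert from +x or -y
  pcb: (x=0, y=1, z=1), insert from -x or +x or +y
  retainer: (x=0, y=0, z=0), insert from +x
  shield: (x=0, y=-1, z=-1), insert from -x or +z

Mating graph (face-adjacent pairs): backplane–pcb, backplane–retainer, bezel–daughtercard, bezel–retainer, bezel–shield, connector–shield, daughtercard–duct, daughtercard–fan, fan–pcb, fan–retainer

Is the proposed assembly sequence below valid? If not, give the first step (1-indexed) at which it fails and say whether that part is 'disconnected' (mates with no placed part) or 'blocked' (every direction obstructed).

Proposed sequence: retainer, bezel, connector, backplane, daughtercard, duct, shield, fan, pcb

1. retainer@(0, 0, 0) [+x clear] — {retainer}
2. bezel@(0, -1, 0) [-x clear] — {bezel, retainer}
3. connector@(0, -1, -2) — no placed neighbour ⇒ disconnected

Invalid at step 3 (disconnected)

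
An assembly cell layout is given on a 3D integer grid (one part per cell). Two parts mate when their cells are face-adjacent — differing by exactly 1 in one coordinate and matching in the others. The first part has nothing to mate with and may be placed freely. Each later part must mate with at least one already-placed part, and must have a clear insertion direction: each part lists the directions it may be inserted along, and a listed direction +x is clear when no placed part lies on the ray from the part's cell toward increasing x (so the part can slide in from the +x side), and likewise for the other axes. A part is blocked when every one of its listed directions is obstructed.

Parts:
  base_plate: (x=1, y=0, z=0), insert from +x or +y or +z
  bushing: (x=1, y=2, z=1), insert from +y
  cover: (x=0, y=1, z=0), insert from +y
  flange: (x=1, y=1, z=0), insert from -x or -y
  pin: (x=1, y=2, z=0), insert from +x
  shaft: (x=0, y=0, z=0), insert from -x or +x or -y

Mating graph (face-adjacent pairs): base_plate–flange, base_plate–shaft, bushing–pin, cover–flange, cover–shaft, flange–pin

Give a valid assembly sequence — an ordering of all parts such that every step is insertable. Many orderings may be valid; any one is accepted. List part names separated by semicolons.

flange; cover; pin; shaft; base_plate; bushing

1. flange@(1, 1, 0) [-x clear] — {flange}
2. cover@(0, 1, 0) [+y clear] — {cover, flange}
3. pin@(1, 2, 0) [+x clear] — {cover, flange, pin}
4. shaft@(0, 0, 0) [-x clear] — {cover, flange, pin, shaft}
5. base_plate@(1, 0, 0) [+x clear] — {base_plate, cover, flange, pin, shaft}
6. bushing@(1, 2, 1) [+y clear] — {base_plate, bushing, cover, flange, pin, shaft}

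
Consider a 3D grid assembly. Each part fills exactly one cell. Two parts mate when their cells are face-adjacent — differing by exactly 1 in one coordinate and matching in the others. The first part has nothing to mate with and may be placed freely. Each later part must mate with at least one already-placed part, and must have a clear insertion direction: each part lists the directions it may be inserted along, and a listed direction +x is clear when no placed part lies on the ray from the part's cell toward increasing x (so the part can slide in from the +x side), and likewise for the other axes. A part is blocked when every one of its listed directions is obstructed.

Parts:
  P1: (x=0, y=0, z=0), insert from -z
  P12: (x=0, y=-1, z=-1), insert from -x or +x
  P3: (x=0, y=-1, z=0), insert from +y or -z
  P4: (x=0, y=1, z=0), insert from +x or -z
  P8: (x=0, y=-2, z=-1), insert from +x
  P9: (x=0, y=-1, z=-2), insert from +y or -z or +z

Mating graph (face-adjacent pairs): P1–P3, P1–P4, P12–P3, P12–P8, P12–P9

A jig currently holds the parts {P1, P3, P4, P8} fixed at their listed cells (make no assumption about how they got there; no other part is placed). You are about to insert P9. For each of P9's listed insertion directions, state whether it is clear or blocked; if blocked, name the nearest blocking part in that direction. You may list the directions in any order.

+y: clear; +z: blocked by P3; -z: clear

+y: ray from P9(0, -1, -2) has no placed part ⇒ clear
-z: ray from P9(0, -1, -2) has no placed part ⇒ clear
+z: nearest on ray is P3@(0, -1, 0) ⇒ blocked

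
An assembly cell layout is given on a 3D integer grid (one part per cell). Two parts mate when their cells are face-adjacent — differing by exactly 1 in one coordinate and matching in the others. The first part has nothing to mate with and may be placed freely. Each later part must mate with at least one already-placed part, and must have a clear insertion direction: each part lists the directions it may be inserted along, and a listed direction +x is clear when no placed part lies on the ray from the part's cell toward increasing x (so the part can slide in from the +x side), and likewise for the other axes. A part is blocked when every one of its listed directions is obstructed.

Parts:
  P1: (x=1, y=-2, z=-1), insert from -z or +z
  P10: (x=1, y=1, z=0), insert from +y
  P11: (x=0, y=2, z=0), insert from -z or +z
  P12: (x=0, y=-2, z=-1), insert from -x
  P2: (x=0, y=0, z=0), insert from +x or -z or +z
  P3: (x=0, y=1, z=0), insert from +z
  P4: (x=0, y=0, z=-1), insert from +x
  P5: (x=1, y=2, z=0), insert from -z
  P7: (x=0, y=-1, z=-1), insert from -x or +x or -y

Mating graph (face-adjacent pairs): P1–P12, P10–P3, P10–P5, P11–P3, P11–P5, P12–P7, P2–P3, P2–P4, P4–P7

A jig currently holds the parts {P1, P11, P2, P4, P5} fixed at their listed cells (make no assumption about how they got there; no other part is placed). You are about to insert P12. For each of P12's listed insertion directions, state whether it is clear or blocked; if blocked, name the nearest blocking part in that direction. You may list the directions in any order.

-x: ray from P12(0, -2, -1) has no placed part ⇒ clear

-x: clear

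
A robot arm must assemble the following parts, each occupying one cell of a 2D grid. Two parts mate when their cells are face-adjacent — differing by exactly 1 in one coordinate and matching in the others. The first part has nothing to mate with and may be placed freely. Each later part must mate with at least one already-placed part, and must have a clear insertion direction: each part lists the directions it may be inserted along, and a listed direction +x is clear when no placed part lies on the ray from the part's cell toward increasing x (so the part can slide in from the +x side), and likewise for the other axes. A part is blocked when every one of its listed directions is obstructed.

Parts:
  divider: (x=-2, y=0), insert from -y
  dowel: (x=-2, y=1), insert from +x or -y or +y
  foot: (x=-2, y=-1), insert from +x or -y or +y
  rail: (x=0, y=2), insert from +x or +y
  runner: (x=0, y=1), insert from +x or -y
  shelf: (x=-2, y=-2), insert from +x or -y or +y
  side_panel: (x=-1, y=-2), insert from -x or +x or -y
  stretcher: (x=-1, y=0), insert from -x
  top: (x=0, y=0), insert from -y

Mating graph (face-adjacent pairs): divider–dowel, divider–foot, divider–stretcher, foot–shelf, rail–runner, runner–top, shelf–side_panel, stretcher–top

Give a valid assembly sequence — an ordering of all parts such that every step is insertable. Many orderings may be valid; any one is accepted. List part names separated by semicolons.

1. stretcher@(-1, 0) [-x clear] — {stretcher}
2. divider@(-2, 0) [-y clear] — {divider, stretcher}
3. foot@(-2, -1) [+x clear] — {divider, foot, stretcher}
4. shelf@(-2, -2) [+x clear] — {divider, foot, shelf, stretcher}
5. dowel@(-2, 1) [+x clear] — {divider, dowel, foot, shelf, stretcher}
6. top@(0, 0) [-y clear] — {divider, dowel, foot, shelf, stretcher, top}
7. runner@(0, 1) [+x clear] — {divider, dowel, foot, runner, shelf, stretcher, top}
8. rail@(0, 2) [+x clear] — {divider, dowel, foot, rail, runner, shelf, stretcher, top}
9. side_panel@(-1, -2) [+x clear] — {divider, dowel, foot, rail, runner, shelf, side_panel, stretcher, top}

stretcher; divider; foot; shelf; dowel; top; runner; rail; side_panel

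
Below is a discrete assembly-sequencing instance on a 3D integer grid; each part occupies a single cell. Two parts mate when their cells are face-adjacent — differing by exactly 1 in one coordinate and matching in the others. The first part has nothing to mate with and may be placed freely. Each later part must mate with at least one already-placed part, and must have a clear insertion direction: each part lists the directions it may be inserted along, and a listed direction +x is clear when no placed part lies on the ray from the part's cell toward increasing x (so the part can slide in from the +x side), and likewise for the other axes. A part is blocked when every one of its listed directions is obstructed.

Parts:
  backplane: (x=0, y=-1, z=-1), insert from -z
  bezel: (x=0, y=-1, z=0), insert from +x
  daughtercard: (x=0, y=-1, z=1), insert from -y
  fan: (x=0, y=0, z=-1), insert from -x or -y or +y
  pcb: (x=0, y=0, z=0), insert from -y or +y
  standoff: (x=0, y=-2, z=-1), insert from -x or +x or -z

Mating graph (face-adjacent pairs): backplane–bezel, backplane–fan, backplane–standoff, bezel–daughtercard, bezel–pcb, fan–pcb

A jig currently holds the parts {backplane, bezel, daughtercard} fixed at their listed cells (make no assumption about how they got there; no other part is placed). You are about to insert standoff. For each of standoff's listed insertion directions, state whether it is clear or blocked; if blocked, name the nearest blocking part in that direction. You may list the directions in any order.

-x: ray from standoff(0, -2, -1) has no placed part ⇒ clear
+x: ray from standoff(0, -2, -1) has no placed part ⇒ clear
-z: ray from standoff(0, -2, -1) has no placed part ⇒ clear

+x: clear; -x: clear; -z: clear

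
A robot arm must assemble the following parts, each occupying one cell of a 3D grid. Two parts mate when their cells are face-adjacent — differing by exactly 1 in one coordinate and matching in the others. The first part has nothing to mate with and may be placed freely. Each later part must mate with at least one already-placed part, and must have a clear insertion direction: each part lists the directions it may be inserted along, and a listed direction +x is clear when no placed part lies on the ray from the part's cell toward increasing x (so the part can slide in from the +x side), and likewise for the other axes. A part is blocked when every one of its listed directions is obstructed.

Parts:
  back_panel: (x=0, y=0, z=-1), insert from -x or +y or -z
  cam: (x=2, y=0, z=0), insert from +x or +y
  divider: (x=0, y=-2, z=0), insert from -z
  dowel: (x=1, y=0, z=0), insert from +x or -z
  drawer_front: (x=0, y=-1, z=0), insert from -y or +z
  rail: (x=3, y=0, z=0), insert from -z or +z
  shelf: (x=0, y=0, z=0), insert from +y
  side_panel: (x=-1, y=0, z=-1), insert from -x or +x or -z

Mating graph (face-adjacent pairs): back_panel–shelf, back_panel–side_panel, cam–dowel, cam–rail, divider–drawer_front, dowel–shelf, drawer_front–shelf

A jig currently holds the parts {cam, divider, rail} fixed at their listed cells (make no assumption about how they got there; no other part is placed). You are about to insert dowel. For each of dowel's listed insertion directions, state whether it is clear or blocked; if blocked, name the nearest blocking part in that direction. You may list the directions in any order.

+x: nearest on ray is cam@(2, 0, 0) ⇒ blocked
-z: ray from dowel(1, 0, 0) has no placed part ⇒ clear

+x: blocked by cam; -z: clear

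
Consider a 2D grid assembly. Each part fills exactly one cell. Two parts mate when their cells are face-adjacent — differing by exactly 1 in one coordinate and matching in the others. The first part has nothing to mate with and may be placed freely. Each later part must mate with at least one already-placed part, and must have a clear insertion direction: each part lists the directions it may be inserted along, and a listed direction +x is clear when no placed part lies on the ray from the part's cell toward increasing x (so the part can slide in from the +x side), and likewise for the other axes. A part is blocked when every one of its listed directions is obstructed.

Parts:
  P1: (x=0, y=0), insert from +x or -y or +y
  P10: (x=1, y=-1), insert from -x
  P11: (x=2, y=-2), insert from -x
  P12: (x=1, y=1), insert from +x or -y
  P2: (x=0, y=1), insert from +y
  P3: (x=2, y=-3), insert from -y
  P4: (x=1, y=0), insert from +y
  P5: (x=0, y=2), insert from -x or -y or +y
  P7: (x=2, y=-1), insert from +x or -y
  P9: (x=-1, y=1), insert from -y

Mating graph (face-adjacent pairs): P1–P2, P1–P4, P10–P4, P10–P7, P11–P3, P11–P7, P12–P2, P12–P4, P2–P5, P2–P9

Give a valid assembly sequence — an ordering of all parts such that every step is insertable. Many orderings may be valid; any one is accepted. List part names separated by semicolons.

P4; P1; P10; P7; P12; P2; P9; P5; P11; P3

1. P4@(1, 0) [+y clear] — {P4}
2. P1@(0, 0) [-y clear] — {P1, P4}
3. P10@(1, -1) [-x clear] — {P1, P10, P4}
4. P7@(2, -1) [+x clear] — {P1, P10, P4, P7}
5. P12@(1, 1) [+x clear] — {P1, P10, P12, P4, P7}
6. P2@(0, 1) [+y clear] — {P1, P10, P12, P2, P4, P7}
7. P9@(-1, 1) [-y clear] — {P1, P10, P12, P2, P4, P7, P9}
8. P5@(0, 2) [-x clear] — {P1, P10, P12, P2, P4, P5, P7, P9}
9. P11@(2, -2) [-x clear] — {P1, P10, P11, P12, P2, P4, P5, P7, P9}
10. P3@(2, -3) [-y clear] — {P1, P10, P11, P12, P2, P3, P4, P5, P7, P9}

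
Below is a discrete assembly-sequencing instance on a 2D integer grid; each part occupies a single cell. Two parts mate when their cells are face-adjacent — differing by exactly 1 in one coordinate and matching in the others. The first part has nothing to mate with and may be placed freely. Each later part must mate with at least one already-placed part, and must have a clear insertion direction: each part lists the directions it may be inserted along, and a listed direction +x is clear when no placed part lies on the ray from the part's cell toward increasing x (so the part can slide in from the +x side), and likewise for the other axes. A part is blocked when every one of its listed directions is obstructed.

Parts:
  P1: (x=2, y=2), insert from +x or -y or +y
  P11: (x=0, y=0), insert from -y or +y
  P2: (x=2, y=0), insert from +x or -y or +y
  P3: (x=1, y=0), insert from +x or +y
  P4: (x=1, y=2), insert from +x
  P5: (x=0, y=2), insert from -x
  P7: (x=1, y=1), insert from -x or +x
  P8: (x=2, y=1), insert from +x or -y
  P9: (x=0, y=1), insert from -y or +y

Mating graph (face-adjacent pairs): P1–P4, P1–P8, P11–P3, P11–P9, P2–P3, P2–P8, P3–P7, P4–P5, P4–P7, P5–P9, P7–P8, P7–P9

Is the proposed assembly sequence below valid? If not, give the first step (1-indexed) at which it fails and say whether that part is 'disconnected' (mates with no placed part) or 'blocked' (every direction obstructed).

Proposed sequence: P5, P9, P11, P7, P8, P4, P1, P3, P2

Valid

1. P5@(0, 2) [-x clear] — {P5}
2. P9@(0, 1) [-y clear] — {P5, P9}
3. P11@(0, 0) [-y clear] — {P11, P5, P9}
4. P7@(1, 1) [+x clear] — {P11, P5, P7, P9}
5. P8@(2, 1) [+x clear] — {P11, P5, P7, P8, P9}
6. P4@(1, 2) [+x clear] — {P11, P4, P5, P7, P8, P9}
7. P1@(2, 2) [+x clear] — {P1, P11, P4, P5, P7, P8, P9}
8. P3@(1, 0) [+x clear] — {P1, P11, P3, P4, P5, P7, P8, P9}
9. P2@(2, 0) [+x clear] — {P1, P11, P2, P3, P4, P5, P7, P8, P9}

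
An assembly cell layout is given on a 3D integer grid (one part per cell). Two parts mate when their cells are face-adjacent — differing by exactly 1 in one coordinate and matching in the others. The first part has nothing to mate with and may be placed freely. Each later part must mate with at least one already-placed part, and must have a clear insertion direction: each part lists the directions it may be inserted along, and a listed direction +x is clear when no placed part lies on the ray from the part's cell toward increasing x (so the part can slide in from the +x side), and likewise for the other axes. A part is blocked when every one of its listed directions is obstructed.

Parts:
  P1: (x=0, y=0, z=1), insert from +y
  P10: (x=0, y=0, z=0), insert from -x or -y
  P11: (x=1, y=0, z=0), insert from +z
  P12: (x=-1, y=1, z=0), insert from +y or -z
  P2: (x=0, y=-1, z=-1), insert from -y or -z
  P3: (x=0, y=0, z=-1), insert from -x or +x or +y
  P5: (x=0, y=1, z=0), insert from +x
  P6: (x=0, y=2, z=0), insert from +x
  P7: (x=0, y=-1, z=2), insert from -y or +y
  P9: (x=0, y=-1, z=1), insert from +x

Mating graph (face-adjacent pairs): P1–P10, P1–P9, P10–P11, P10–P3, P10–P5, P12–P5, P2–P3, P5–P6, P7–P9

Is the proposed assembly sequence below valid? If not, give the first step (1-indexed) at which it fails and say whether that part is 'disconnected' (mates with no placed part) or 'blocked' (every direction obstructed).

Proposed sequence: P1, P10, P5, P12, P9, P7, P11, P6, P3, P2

Valid

1. P1@(0, 0, 1) [+y clear] — {P1}
2. P10@(0, 0, 0) [-x clear] — {P1, P10}
3. P5@(0, 1, 0) [+x clear] — {P1, P10, P5}
4. P12@(-1, 1, 0) [+y clear] — {P1, P10, P12, P5}
5. P9@(0, -1, 1) [+x clear] — {P1, P10, P12, P5, P9}
6. P7@(0, -1, 2) [-y clear] — {P1, P10, P12, P5, P7, P9}
7. P11@(1, 0, 0) [+z clear] — {P1, P10, P11, P12, P5, P7, P9}
8. P6@(0, 2, 0) [+x clear] — {P1, P10, P11, P12, P5, P6, P7, P9}
9. P3@(0, 0, -1) [-x clear] — {P1, P10, P11, P12, P3, P5, P6, P7, P9}
10. P2@(0, -1, -1) [-y clear] — {P1, P10, P11, P12, P2, P3, P5, P6, P7, P9}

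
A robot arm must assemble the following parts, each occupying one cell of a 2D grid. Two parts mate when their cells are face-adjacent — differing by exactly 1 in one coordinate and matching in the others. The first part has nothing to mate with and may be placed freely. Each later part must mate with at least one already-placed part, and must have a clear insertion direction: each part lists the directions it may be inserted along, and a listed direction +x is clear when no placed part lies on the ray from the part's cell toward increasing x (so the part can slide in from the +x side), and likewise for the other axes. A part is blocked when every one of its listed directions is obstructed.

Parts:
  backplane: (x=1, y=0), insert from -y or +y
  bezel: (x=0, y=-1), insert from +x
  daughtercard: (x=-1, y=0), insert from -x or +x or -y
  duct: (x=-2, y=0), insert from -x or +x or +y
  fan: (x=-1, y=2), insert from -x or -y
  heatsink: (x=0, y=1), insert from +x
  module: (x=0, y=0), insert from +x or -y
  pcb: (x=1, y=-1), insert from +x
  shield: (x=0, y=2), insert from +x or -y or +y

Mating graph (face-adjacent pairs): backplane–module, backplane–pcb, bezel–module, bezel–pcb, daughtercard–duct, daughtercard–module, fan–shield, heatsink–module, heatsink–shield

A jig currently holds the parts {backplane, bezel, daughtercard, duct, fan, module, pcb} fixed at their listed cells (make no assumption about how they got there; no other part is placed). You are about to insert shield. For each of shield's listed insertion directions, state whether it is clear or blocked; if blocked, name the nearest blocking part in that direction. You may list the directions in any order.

+x: clear; +y: clear; -y: blocked by module

+x: ray from shield(0, 2) has no placed part ⇒ clear
-y: nearest on ray is module@(0, 0) ⇒ blocked
+y: ray from shield(0, 2) has no placed part ⇒ clear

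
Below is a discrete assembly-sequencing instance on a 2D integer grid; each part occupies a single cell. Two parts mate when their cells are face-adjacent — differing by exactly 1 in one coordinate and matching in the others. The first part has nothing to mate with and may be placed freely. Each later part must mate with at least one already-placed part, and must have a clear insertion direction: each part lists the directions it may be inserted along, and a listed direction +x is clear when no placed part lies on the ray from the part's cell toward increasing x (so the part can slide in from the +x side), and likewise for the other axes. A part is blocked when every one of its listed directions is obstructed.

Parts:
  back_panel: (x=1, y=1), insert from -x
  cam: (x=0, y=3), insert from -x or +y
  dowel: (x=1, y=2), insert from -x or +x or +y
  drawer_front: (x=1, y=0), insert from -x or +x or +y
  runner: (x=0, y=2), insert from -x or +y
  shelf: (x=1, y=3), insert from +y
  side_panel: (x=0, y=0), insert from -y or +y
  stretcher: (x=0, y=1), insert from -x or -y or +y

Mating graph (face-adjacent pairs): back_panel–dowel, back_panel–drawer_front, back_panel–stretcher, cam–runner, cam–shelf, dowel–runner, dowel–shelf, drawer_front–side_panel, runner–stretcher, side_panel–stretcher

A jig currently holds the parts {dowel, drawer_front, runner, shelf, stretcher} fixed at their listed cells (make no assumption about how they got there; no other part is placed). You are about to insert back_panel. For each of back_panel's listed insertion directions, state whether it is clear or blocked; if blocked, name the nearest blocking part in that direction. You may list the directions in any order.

-x: blocked by stretcher

-x: nearest on ray is stretcher@(0, 1) ⇒ blocked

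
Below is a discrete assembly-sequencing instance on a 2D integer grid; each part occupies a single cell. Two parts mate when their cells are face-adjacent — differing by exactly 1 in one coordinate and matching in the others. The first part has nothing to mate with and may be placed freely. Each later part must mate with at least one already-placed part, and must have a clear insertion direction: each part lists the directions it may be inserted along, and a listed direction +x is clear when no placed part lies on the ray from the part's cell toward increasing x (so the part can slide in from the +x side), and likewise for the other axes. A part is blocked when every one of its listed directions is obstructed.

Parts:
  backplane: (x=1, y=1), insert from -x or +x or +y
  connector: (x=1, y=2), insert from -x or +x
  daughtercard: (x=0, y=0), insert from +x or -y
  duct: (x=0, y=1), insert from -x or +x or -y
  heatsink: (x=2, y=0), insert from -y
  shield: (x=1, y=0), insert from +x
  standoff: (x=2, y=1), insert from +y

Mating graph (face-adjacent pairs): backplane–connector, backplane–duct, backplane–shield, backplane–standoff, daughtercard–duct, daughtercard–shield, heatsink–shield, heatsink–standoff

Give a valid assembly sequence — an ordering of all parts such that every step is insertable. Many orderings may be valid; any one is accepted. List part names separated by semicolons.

daughtercard; shield; backplane; connector; duct; heatsink; standoff

1. daughtercard@(0, 0) [+x clear] — {daughtercard}
2. shield@(1, 0) [+x clear] — {daughtercard, shield}
3. backplane@(1, 1) [-x clear] — {backplane, daughtercard, shield}
4. connector@(1, 2) [-x clear] — {backplane, connector, daughtercard, shield}
5. duct@(0, 1) [-x clear] — {backplane, connector, daughtercard, duct, shield}
6. heatsink@(2, 0) [-y clear] — {backplane, connector, daughtercard, duct, heatsink, shield}
7. standoff@(2, 1) [+y clear] — {backplane, connector, daughtercard, duct, heatsink, shield, standoff}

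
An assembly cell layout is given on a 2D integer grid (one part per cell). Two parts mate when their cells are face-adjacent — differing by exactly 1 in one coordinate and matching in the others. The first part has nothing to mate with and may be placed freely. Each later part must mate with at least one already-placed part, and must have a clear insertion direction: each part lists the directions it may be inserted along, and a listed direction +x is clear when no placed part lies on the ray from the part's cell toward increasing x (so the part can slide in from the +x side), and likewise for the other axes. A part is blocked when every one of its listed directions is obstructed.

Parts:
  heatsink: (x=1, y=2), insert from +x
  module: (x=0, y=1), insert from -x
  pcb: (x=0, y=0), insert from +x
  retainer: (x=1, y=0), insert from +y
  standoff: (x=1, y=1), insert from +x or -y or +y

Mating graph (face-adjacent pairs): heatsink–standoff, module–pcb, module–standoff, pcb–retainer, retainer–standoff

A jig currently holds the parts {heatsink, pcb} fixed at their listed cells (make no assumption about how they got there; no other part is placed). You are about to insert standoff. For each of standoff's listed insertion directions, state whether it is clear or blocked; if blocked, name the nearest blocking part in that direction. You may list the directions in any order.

+x: ray from standoff(1, 1) has no placed part ⇒ clear
-y: ray from standoff(1, 1) has no placed part ⇒ clear
+y: nearest on ray is heatsink@(1, 2) ⇒ blocked

+x: clear; +y: blocked by heatsink; -y: clear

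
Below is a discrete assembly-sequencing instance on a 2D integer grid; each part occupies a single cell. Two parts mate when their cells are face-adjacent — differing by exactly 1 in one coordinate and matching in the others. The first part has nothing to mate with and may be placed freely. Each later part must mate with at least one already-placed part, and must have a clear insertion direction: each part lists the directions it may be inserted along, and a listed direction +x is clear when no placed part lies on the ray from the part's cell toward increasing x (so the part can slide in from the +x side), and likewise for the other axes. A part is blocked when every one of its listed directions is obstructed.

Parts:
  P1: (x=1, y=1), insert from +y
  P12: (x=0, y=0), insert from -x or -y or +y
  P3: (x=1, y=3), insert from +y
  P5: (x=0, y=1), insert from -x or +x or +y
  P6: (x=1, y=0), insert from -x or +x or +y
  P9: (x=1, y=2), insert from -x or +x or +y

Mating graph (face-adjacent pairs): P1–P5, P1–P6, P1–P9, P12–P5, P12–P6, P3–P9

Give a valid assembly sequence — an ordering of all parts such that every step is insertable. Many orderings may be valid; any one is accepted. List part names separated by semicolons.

1. P6@(1, 0) [-x clear] — {P6}
2. P1@(1, 1) [+y clear] — {P1, P6}
3. P5@(0, 1) [-x clear] — {P1, P5, P6}
4. P9@(1, 2) [-x clear] — {P1, P5, P6, P9}
5. P3@(1, 3) [+y clear] — {P1, P3, P5, P6, P9}
6. P12@(0, 0) [-x clear] — {P1, P12, P3, P5, P6, P9}

P6; P1; P5; P9; P3; P12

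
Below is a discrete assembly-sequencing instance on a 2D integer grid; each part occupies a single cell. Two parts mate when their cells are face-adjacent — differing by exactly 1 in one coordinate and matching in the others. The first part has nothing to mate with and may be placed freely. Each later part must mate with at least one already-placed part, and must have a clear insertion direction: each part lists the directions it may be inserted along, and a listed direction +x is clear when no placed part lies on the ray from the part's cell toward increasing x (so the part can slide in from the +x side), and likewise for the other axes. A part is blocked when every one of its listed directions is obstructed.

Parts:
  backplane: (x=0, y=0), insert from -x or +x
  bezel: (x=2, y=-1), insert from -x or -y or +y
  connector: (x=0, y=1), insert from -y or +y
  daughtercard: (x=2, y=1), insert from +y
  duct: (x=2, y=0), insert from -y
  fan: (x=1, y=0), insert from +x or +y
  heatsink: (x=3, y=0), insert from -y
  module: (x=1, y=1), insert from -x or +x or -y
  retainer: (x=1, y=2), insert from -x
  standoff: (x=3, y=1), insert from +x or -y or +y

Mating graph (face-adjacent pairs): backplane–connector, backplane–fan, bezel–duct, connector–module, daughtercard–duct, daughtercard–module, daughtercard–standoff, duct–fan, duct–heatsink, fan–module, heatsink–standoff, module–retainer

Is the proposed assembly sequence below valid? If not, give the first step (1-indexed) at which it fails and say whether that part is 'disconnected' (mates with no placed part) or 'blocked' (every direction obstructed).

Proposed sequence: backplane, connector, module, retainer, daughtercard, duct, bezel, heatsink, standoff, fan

1. backplane@(0, 0) [-x clear] — {backplane}
2. connector@(0, 1) [+y clear] — {backplane, connector}
3. module@(1, 1) [+x clear] — {backplane, connector, module}
4. retainer@(1, 2) [-x clear] — {backplane, connector, module, retainer}
5. daughtercard@(2, 1) [+y clear] — {backplane, connector, daughtercard, module, retainer}
6. duct@(2, 0) [-y clear] — {backplane, connector, daughtercard, duct, module, retainer}
7. bezel@(2, -1) [-x clear] — {backplane, bezel, connector, daughtercard, duct, module, retainer}
8. heatsink@(3, 0) [-y clear] — {backplane, bezel, connector, daughtercard, duct, heatsink, module, retainer}
9. standoff@(3, 1) [+x clear] — {backplane, bezel, connector, daughtercard, duct, heatsink, module, retainer, standoff}
10. fan@(1, 0) — +x/+y all obstructed ⇒ blocked

Invalid at step 10 (blocked)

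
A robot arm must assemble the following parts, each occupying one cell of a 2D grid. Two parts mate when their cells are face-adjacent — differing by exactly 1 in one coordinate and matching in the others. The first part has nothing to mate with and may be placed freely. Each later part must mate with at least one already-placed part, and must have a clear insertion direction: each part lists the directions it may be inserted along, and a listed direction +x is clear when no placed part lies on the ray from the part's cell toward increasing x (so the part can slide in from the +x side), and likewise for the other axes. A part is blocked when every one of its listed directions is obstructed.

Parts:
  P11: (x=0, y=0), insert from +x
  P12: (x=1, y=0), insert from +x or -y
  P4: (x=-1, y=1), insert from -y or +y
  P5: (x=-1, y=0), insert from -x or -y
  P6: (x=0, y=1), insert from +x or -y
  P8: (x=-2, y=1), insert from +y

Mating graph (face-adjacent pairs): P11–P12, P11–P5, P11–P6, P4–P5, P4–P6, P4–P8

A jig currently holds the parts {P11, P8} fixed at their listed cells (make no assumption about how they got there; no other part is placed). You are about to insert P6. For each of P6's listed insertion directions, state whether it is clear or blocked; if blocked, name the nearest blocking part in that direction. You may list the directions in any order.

+x: clear; -y: blocked by P11

+x: ray from P6(0, 1) has no placed part ⇒ clear
-y: nearest on ray is P11@(0, 0) ⇒ blocked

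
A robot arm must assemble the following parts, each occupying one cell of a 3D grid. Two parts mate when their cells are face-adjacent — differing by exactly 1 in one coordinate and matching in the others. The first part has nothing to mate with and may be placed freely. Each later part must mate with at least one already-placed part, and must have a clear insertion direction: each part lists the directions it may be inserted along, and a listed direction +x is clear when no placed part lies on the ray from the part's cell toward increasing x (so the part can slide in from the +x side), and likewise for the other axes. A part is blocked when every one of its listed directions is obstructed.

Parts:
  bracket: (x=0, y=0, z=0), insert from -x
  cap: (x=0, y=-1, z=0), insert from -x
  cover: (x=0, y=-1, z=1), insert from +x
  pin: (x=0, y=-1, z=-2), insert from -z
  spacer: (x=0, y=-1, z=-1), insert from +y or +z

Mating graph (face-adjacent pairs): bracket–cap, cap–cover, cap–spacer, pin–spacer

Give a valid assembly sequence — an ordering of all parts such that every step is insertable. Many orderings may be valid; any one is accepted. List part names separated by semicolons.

cap; bracket; spacer; cover; pin

1. cap@(0, -1, 0) [-x clear] — {cap}
2. bracket@(0, 0, 0) [-x clear] — {bracket, cap}
3. spacer@(0, -1, -1) [+y clear] — {bracket, cap, spacer}
4. cover@(0, -1, 1) [+x clear] — {bracket, cap, cover, spacer}
5. pin@(0, -1, -2) [-z clear] — {bracket, cap, cover, pin, spacer}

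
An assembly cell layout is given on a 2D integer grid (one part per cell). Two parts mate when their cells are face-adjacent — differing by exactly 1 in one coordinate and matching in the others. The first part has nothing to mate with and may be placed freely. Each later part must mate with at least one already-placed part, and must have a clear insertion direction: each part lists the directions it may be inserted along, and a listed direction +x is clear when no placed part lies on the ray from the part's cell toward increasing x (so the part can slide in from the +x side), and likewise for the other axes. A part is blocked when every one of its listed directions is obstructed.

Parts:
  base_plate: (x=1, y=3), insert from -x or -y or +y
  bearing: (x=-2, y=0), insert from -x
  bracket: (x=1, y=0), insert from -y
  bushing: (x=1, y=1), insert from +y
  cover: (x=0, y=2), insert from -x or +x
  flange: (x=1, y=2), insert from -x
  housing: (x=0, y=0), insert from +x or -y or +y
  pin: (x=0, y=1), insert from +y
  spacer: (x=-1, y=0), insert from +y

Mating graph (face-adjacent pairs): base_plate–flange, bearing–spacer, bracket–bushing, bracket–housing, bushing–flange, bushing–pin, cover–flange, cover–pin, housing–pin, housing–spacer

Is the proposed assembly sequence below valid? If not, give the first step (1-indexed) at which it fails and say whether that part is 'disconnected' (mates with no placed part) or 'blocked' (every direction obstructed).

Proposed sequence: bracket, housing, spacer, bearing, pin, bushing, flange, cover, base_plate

Valid

1. bracket@(1, 0) [-y clear] — {bracket}
2. housing@(0, 0) [-y clear] — {bracket, housing}
3. spacer@(-1, 0) [+y clear] — {bracket, housing, spacer}
4. bearing@(-2, 0) [-x clear] — {bearing, bracket, housing, spacer}
5. pin@(0, 1) [+y clear] — {bearing, bracket, housing, pin, spacer}
6. bushing@(1, 1) [+y clear] — {bearing, bracket, bushing, housing, pin, spacer}
7. flange@(1, 2) [-x clear] — {bearing, bracket, bushing, flange, housing, pin, spacer}
8. cover@(0, 2) [-x clear] — {bearing, bracket, bushing, cover, flange, housing, pin, spacer}
9. base_plate@(1, 3) [-x clear] — {base_plate, bearing, bracket, bushing, cover, flange, housing, pin, spacer}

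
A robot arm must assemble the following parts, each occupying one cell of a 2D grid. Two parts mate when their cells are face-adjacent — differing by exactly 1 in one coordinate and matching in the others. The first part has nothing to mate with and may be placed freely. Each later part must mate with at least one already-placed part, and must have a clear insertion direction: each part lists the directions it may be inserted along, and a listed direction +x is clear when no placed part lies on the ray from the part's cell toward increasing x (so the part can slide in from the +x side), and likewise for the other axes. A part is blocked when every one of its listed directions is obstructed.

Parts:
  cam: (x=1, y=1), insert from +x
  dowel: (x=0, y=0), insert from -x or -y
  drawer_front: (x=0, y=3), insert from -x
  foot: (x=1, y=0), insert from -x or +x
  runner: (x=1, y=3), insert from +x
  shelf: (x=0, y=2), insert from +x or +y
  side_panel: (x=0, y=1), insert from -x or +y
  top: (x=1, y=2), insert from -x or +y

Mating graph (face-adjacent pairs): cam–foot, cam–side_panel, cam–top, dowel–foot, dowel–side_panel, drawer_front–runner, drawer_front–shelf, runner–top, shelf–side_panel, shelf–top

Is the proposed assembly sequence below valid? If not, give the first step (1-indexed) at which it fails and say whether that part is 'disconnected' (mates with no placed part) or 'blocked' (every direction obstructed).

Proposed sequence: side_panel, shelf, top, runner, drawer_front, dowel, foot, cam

1. side_panel@(0, 1) [-x clear] — {side_panel}
2. shelf@(0, 2) [+x clear] — {shelf, side_panel}
3. top@(1, 2) [+y clear] — {shelf, side_panel, top}
4. runner@(1, 3) [+x clear] — {runner, shelf, side_panel, top}
5. drawer_front@(0, 3) [-x clear] — {drawer_front, runner, shelf, side_panel, top}
6. dowel@(0, 0) [-x clear] — {dowel, drawer_front, runner, shelf, side_panel, top}
7. foot@(1, 0) [+x clear] — {dowel, drawer_front, foot, runner, shelf, side_panel, top}
8. cam@(1, 1) [+x clear] — {cam, dowel, drawer_front, foot, runner, shelf, side_panel, top}

Valid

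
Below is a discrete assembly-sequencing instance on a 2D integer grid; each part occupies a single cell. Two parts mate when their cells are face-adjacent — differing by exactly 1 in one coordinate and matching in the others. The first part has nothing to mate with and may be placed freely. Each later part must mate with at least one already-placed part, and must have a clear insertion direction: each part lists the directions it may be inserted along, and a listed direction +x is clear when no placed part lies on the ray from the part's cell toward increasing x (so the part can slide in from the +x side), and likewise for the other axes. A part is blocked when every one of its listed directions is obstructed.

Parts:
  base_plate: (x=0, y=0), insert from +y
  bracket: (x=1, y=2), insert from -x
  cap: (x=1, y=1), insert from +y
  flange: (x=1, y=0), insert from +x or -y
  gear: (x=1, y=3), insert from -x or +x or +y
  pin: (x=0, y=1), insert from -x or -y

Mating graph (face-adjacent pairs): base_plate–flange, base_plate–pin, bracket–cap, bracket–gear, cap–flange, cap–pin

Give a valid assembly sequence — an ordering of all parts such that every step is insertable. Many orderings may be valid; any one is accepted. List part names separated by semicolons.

flange; cap; base_plate; pin; bracket; gear

1. flange@(1, 0) [+x clear] — {flange}
2. cap@(1, 1) [+y clear] — {cap, flange}
3. base_plate@(0, 0) [+y clear] — {base_plate, cap, flange}
4. pin@(0, 1) [-x clear] — {base_plate, cap, flange, pin}
5. bracket@(1, 2) [-x clear] — {base_plate, bracket, cap, flange, pin}
6. gear@(1, 3) [-x clear] — {base_plate, bracket, cap, flange, gear, pin}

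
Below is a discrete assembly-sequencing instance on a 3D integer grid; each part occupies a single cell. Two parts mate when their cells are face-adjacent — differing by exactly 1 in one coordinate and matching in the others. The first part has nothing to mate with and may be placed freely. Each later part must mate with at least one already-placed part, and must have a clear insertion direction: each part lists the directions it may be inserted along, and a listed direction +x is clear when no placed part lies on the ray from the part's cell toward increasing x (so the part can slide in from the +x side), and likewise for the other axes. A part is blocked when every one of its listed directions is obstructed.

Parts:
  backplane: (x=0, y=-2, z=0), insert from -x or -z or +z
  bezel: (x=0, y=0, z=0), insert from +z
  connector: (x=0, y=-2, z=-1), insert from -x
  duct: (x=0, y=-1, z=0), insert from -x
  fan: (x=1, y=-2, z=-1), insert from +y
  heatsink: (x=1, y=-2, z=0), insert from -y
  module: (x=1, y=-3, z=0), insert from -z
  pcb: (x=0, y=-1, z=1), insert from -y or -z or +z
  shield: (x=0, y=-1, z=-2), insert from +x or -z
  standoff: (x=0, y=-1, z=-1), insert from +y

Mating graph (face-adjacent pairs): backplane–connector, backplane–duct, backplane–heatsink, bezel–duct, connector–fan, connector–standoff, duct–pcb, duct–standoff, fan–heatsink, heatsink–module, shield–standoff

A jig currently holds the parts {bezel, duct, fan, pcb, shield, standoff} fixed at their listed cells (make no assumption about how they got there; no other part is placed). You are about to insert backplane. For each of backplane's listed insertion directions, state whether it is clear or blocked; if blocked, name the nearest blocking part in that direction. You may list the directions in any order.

+z: clear; -x: clear; -z: clear

-x: ray from backplane(0, -2, 0) has no placed part ⇒ clear
-z: ray from backplane(0, -2, 0) has no placed part ⇒ clear
+z: ray from backplane(0, -2, 0) has no placed part ⇒ clear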